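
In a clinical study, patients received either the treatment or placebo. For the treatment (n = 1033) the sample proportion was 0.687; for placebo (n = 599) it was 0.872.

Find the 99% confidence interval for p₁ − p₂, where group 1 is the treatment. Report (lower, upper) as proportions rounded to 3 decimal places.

The two standard errors are √(0.6870×0.3130/1033) = 0.01443 and √(0.8720×0.1280/599) = 0.01365.
Because the samples are independent, SE_diff = √(0.01443² + 0.01365²) = 0.01986.
Using z* = 2.576 for 99%, ME = 2.576 × 0.01986 = 0.05116.
p̂₁ − p̂₂ = -0.1850; interval -0.1850 ± 0.05116 gives (-0.236, -0.134).

(-0.236, -0.134)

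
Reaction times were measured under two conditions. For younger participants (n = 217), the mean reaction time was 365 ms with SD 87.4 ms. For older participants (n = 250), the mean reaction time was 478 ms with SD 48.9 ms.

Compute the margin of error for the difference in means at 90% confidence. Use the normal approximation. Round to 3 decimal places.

Per-group SEs: s₁/√n₁ = 87.4/√217 = 5.9331, s₂/√n₂ = 48.9/√250 = 3.0927.
Unpooled SE of the difference: √(35.20167561 + 9.56479329) = 6.6908.
Margin of error = z* · SE = 1.645 × 6.6908 = 11.0064.

11.006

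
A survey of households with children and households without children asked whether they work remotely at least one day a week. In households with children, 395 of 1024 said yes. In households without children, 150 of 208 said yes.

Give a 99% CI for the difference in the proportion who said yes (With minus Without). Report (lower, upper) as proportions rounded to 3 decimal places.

Sample proportions: 395/1024 = 0.3857, 150/208 = 0.7212.
Each SE is √(p̂(1−p̂)/n): √(0.3857·0.6143/1024) = 0.01521 and √(0.7212·0.2788/208) = 0.03109.
SE(p̂₁ − p̂₂) = √(SE₁² + SE₂²) = √(0.0002313441 + 0.0009665881) = 0.03461, since the two samples are independent.
At 99% confidence z* = 2.576; margin = 2.576 × 0.03461 = 0.08916.
The difference is 0.3857 − 0.7212 = -0.3355, so the interval is -0.3355 ± 0.08916 = (-0.425, -0.246).

(-0.425, -0.246)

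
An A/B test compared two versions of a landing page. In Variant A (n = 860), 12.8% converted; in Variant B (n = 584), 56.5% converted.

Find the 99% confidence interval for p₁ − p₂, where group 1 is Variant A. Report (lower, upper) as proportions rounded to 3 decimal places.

SE₁ = √(p̂₁(1−p̂₁)/n₁) = √(0.1280·0.8720/860) = 0.01139; SE₂ = √(0.5650·0.4350/584) = 0.02051.
Independent samples: SE of the difference = √(SE₁² + SE₂²) = √(0.0001297321 + 0.0004206601) = 0.02346.
z* for 99% confidence is 2.576, so the margin of error is 2.576 × 0.02346 = 0.06043.
Point estimate p̂₁ − p̂₂ = 0.1280 − 0.5650 = -0.4370.
-0.4370 ± 0.06043 → (-0.497, -0.377).

(-0.497, -0.377)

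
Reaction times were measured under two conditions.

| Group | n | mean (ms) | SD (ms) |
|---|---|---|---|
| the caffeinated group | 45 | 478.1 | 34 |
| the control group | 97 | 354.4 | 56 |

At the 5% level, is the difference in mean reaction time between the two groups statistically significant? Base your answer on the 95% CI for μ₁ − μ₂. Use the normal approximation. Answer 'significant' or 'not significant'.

Per-group SEs: s₁/√n₁ = 34/√45 = 5.0684, s₂/√n₂ = 56/√97 = 5.6859.
Unpooled SE of the difference: √(25.68867856 + 32.32945881) = 7.6170.
Margin of error = z* · SE = 1.960 × 7.6170 = 14.9293.
x̄₁ − x̄₂ = 478.1 − 354.4 = 123.7000.
CI: 123.7000 ± 14.9293 = (108.7707, 138.6293).
The interval (108.7707, 138.6293) does not contain 0, so the difference is significant.

significant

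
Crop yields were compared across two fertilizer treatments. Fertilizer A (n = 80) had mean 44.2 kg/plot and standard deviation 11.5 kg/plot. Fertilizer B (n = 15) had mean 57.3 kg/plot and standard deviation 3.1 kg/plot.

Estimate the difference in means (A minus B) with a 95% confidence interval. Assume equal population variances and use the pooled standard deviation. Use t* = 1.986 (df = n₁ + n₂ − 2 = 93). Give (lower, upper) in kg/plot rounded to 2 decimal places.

(-19.06, -7.14)

s_p = √[((n₁−1)s₁² + (n₂−1)s₂²)/(n₁+n₂−2)] = √[(79·11.5² + 14·3.1²)/93] = 10.6671.
SE = 10.6671·√(1/80 + 1/15) = 3.0014.
With t* = 1.986, margin = 1.986 × 3.0014 = 5.9608.
x̄₁ − x̄₂ = 44.2 − 57.3 = -13.1000; interval -13.1000 ± 5.9608 = (-19.06, -7.14).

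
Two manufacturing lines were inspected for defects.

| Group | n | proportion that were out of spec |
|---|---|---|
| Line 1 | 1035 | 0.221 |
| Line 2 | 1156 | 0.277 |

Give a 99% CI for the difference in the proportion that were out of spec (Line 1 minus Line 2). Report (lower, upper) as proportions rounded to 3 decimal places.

(-0.103, -0.009)

Each SE is √(p̂(1−p̂)/n): √(0.2210·0.7790/1035) = 0.01290 and √(0.2770·0.7230/1156) = 0.01316.
SE(p̂₁ − p̂₂) = √(SE₁² + SE₂²) = √(0.00016641 + 0.0001731856) = 0.01843, since the two samples are independent.
At 99% confidence z* = 2.576; margin = 2.576 × 0.01843 = 0.04748.
The difference is 0.2210 − 0.2770 = -0.0560, so the interval is -0.0560 ± 0.04748 = (-0.103, -0.009).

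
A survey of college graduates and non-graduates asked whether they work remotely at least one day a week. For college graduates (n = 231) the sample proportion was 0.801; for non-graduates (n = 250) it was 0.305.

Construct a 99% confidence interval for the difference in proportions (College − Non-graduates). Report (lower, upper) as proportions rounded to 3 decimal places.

(0.395, 0.597)

SE₁ = √(p̂₁(1−p̂₁)/n₁) = √(0.8010·0.1990/231) = 0.02627; SE₂ = √(0.3050·0.6950/250) = 0.02912.
Independent samples: SE of the difference = √(SE₁² + SE₂²) = √(0.0006901129 + 0.0008479744) = 0.03922.
z* for 99% confidence is 2.576, so the margin of error is 2.576 × 0.03922 = 0.10103.
Point estimate p̂₁ − p̂₂ = 0.8010 − 0.3050 = 0.4960.
0.4960 ± 0.10103 → (0.395, 0.597).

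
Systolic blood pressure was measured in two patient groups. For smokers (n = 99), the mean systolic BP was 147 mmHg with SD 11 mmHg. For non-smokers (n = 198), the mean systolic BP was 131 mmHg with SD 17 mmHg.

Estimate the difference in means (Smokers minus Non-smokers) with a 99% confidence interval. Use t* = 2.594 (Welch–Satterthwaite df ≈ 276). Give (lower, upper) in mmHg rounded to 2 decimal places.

Standard errors of each mean: 11/√99 = 1.1055 and 17/√198 = 1.2081.
SE(x̄₁ − x̄₂) = √(1.1055² + 1.2081²) = 1.6376 for independent samples with unequal variances.
With t* = 2.594, the margin is 2.594 × 1.6376 = 4.2479.
x̄₁ − x̄₂ = 147 − 131 = 16.0000; the interval is 16.0000 ± 4.2479 = (11.75, 20.25).

(11.75, 20.25)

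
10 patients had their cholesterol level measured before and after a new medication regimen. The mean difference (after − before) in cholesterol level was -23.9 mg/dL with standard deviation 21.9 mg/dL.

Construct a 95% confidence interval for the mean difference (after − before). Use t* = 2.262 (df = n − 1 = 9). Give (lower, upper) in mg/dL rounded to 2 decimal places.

This is a matched-pairs design, so SE = s_d/√n = 21.9/√10 = 6.9254.
Margin = 2.262 × 6.9254 = 15.6653; the interval is -23.9 ± 15.6653 = (-39.57, -8.23).

(-39.57, -8.23)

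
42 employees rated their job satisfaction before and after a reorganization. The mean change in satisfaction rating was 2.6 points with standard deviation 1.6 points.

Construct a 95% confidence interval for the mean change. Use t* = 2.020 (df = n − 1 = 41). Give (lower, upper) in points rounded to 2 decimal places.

(2.10, 3.10)

Paired design: SE = s_d/√n = 1.6/√42 = 0.2469.
t* = 2.020; margin of error = 2.020 × 0.2469 = 0.4987.
2.6 ± 0.4987 → (2.10, 3.10).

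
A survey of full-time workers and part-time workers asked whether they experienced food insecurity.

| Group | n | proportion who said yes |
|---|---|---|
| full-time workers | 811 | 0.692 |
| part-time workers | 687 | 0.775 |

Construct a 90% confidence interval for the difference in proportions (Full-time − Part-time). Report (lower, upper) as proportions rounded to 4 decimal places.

Each SE is √(p̂(1−p̂)/n): √(0.6920·0.3080/811) = 0.01621 and √(0.7750·0.2250/687) = 0.01593.
SE(p̂₁ − p̂₂) = √(SE₁² + SE₂²) = √(0.0002627641 + 0.0002537649) = 0.02273, since the two samples are independent.
At 90% confidence z* = 1.645; margin = 1.645 × 0.02273 = 0.03739.
The difference is 0.6920 − 0.7750 = -0.0830, so the interval is -0.0830 ± 0.03739 = (-0.1204, -0.0456).

(-0.1204, -0.0456)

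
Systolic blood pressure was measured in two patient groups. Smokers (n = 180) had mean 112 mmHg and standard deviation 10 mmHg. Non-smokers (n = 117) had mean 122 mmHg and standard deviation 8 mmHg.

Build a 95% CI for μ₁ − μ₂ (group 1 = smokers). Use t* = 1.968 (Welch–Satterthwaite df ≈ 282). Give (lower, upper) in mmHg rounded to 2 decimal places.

SE₁ = s₁/√n₁ = 10/√180 = 0.7454; SE₂ = 8/√117 = 0.7396.
Independent samples, unequal variances: SE_diff = √(SE₁² + SE₂²) = √(0.55562116 + 0.54700816) = 1.0501.
t* = 1.968, so margin of error = 1.968 × 1.0501 = 2.0666.
Difference in means = 112 − 122 = -10.0000.
-10.0000 ± 2.0666 → (-12.07, -7.93).

(-12.07, -7.93)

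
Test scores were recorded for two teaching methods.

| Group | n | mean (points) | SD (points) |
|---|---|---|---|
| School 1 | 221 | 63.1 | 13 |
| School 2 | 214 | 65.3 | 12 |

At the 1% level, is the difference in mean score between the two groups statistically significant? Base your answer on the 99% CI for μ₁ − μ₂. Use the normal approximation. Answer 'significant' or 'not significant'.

Per-group SEs: s₁/√n₁ = 13/√221 = 0.8745, s₂/√n₂ = 12/√214 = 0.8203.
Unpooled SE of the difference: √(0.76475025 + 0.67289209) = 1.1990.
Margin of error = z* · SE = 2.576 × 1.1990 = 3.0886.
x̄₁ − x̄₂ = 63.1 − 65.3 = -2.2000.
CI: -2.2000 ± 3.0886 = (-5.2886, 0.8886).
The interval (-5.2886, 0.8886) contains 0, so the difference is not significant.

not significant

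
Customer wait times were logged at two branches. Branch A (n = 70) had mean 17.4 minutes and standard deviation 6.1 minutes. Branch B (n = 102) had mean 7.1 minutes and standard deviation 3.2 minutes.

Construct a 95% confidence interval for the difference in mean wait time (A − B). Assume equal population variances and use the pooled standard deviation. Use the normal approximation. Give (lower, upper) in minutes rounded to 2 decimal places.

(8.90, 11.70)

Pooled variance s_p² = [69·6.1² + 101·3.2²] / (70+102−2) = 21.1866, so s_p = 4.6029.
SE_diff = s_p·√(1/n₁ + 1/n₂) = 4.6029·√(1/70 + 1/102) = 0.7144.
z* = 1.960; margin = 1.960 × 0.7144 = 1.4002.
Difference = 17.4 − 7.1 = 10.3000.
10.3000 ± 1.4002 → (8.90, 11.70).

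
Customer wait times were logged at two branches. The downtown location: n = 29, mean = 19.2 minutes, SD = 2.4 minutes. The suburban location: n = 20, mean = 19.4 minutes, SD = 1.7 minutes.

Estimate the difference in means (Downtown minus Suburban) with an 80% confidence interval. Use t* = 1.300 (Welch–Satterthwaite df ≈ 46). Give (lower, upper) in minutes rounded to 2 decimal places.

(-0.96, 0.56)

Standard errors of each mean: 2.4/√29 = 0.4457 and 1.7/√20 = 0.3801.
SE(x̄₁ − x̄₂) = √(0.4457² + 0.3801²) = 0.5858 for independent samples with unequal variances.
With t* = 1.300, the margin is 1.300 × 0.5858 = 0.7615.
x̄₁ − x̄₂ = 19.2 − 19.4 = -0.2000; the interval is -0.2000 ± 0.7615 = (-0.96, 0.56).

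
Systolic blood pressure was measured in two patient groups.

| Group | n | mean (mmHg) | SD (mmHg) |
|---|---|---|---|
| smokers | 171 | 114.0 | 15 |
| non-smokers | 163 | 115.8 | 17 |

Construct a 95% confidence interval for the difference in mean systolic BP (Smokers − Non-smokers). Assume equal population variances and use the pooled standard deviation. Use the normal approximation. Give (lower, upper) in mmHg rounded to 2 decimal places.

Pooled variance s_p² = [170·15² + 162·17²] / (171+163−2) = 256.2289, so s_p = 16.0072.
SE_diff = s_p·√(1/n₁ + 1/n₂) = 16.0072·√(1/171 + 1/163) = 1.7523.
z* = 1.960; margin = 1.960 × 1.7523 = 3.4345.
Difference = 114.0 − 115.8 = -1.8000.
-1.8000 ± 3.4345 → (-5.23, 1.63).

(-5.23, 1.63)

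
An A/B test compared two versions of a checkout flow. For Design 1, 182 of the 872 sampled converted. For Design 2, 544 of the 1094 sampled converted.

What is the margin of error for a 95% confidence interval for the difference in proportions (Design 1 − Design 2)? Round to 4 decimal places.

First, p̂₁ = 182/872 = 0.2087; p̂₂ = 544/1094 = 0.4973.
The two standard errors are √(0.2087×0.7913/872) = 0.01376 and √(0.4973×0.5027/1094) = 0.01512.
Because the samples are independent, SE_diff = √(0.01376² + 0.01512²) = 0.02044.
Using z* = 1.960 for 95%, ME = 1.960 × 0.02044 = 0.04006.

0.0401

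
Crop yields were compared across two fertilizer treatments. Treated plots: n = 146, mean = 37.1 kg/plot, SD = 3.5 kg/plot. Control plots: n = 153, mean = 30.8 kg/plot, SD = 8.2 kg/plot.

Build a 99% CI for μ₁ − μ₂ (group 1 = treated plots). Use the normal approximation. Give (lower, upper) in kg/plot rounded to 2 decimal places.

SE₁ = s₁/√n₁ = 3.5/√146 = 0.2897; SE₂ = 8.2/√153 = 0.6629.
Independent samples, unequal variances: SE_diff = √(SE₁² + SE₂²) = √(0.08392609 + 0.43943641) = 0.7234.
z* = 2.576, so margin of error = 2.576 × 0.7234 = 1.8635.
Difference in means = 37.1 − 30.8 = 6.3000.
6.3000 ± 1.8635 → (4.44, 8.16).

(4.44, 8.16)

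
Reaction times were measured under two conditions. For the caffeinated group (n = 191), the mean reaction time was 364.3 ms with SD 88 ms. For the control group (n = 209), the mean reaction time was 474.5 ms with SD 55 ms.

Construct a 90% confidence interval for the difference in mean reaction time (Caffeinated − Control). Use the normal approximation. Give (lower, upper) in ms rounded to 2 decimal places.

(-122.40, -98.00)

Standard errors of each mean: 88/√191 = 6.3675 and 55/√209 = 3.8044.
SE(x̄₁ − x̄₂) = √(6.3675² + 3.8044²) = 7.4174 for independent samples with unequal variances.
With z* = 1.645, the margin is 1.645 × 7.4174 = 12.2016.
x̄₁ − x̄₂ = 364.3 − 474.5 = -110.2000; the interval is -110.2000 ± 12.2016 = (-122.40, -98.00).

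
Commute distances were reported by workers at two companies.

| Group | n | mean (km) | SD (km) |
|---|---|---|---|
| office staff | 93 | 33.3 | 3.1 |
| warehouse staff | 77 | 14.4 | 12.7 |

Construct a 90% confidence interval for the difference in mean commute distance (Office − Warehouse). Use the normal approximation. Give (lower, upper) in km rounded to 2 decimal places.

SE₁ = s₁/√n₁ = 3.1/√93 = 0.3215; SE₂ = 12.7/√77 = 1.4473.
Independent samples, unequal variances: SE_diff = √(SE₁² + SE₂²) = √(0.10336225 + 2.09467729) = 1.4826.
z* = 1.645, so margin of error = 1.645 × 1.4826 = 2.4389.
Difference in means = 33.3 − 14.4 = 18.9000.
18.9000 ± 2.4389 → (16.46, 21.34).

(16.46, 21.34)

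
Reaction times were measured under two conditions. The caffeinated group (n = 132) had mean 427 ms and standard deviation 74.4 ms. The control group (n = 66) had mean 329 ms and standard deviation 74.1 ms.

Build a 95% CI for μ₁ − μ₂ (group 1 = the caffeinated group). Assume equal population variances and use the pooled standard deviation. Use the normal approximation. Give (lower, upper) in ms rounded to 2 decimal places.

(76.05, 119.95)

Pooled variance s_p² = [131·74.4² + 65·74.1²] / (132+66−2) = 5520.5858, so s_p = 74.3006.
SE_diff = s_p·√(1/n₁ + 1/n₂) = 74.3006·√(1/132 + 1/66) = 11.2012.
z* = 1.960; margin = 1.960 × 11.2012 = 21.9544.
Difference = 427 − 329 = 98.0000.
98.0000 ± 21.9544 → (76.05, 119.95).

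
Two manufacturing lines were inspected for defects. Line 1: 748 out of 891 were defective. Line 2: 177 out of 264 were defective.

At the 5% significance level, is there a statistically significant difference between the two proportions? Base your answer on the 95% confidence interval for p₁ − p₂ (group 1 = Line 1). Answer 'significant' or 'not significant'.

significant

p̂₁ = 748/891 = 0.8395 and p̂₂ = 177/264 = 0.6705.
SE₁ = √(p̂₁(1−p̂₁)/n₁) = √(0.8395·0.1605/891) = 0.01230; SE₂ = √(0.6705·0.3295/264) = 0.02893.
Independent samples: SE of the difference = √(SE₁² + SE₂²) = √(0.00015129 + 0.0008369449) = 0.03144.
z* for 95% confidence is 1.960, so the margin of error is 1.960 × 0.03144 = 0.06162.
Point estimate p̂₁ − p̂₂ = 0.8395 − 0.6705 = 0.1690.
0.1690 ± 0.06162 → (0.10738, 0.23062).
The interval (0.10738, 0.23062) does not contain 0, so the difference is significant.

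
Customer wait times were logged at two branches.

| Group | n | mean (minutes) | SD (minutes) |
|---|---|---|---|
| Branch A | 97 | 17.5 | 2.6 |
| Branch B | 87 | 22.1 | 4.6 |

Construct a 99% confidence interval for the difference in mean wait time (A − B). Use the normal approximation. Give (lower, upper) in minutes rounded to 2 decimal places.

(-6.04, -3.16)

SE₁ = s₁/√n₁ = 2.6/√97 = 0.2640; SE₂ = 4.6/√87 = 0.4932.
Independent samples, unequal variances: SE_diff = √(SE₁² + SE₂²) = √(0.069696 + 0.24324624) = 0.5594.
z* = 2.576, so margin of error = 2.576 × 0.5594 = 1.4410.
Difference in means = 17.5 − 22.1 = -4.6000.
-4.6000 ± 1.4410 → (-6.04, -3.16).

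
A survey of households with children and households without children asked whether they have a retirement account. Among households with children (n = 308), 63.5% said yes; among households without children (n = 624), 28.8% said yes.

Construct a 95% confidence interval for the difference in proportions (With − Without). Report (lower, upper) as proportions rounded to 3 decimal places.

(0.283, 0.411)

The two standard errors are √(0.6350×0.3650/308) = 0.02743 and √(0.2880×0.7120/624) = 0.01813.
Because the samples are independent, SE_diff = √(0.02743² + 0.01813²) = 0.03288.
Using z* = 1.960 for 95%, ME = 1.960 × 0.03288 = 0.06444.
p̂₁ − p̂₂ = 0.3470; interval 0.3470 ± 0.06444 gives (0.283, 0.411).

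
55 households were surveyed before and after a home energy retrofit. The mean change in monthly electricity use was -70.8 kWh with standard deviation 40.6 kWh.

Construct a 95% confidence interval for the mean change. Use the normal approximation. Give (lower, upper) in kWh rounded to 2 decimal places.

This is a matched-pairs design, so SE = s_d/√n = 40.6/√55 = 5.4745.
Margin = 1.960 × 5.4745 = 10.7300; the interval is -70.8 ± 10.7300 = (-81.53, -60.07).

(-81.53, -60.07)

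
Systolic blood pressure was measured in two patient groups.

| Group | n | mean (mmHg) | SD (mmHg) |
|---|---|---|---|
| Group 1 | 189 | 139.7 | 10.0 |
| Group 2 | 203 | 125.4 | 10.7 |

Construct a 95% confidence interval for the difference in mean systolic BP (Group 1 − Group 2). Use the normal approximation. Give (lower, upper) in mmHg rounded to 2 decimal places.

(12.25, 16.35)

Standard errors of each mean: 10.0/√189 = 0.7274 and 10.7/√203 = 0.7510.
SE(x̄₁ − x̄₂) = √(0.7274² + 0.7510²) = 1.0455 for independent samples with unequal variances.
With z* = 1.960, the margin is 1.960 × 1.0455 = 2.0492.
x̄₁ − x̄₂ = 139.7 − 125.4 = 14.3000; the interval is 14.3000 ± 2.0492 = (12.25, 16.35).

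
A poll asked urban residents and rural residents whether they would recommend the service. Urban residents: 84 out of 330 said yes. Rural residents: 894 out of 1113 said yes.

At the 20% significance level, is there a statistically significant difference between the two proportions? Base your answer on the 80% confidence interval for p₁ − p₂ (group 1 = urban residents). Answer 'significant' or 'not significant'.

significant

Sample proportions: 84/330 = 0.2545, 894/1113 = 0.8032.
Each SE is √(p̂(1−p̂)/n): √(0.2545·0.7455/330) = 0.02398 and √(0.8032·0.1968/1113) = 0.01192.
SE(p̂₁ − p̂₂) = √(SE₁² + SE₂²) = √(0.0005750404 + 0.0001420864) = 0.02678, since the two samples are independent.
At 80% confidence z* = 1.282; margin = 1.282 × 0.02678 = 0.03433.
The difference is 0.2545 − 0.8032 = -0.5487, so the interval is -0.5487 ± 0.03433 = (-0.58303, -0.51437).
The interval (-0.58303, -0.51437) does not contain 0, so the difference is significant.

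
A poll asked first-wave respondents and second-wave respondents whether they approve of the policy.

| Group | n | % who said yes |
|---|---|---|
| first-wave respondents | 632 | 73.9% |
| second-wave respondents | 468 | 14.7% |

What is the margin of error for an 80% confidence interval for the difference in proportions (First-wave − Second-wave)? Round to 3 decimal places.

Each SE is √(p̂(1−p̂)/n): √(0.7390·0.2610/632) = 0.01747 and √(0.1470·0.8530/468) = 0.01637.
SE(p̂₁ − p̂₂) = √(SE₁² + SE₂²) = √(0.0003052009 + 0.0002679769) = 0.02394, since the two samples are independent.
At 80% confidence z* = 1.282; margin = 1.282 × 0.02394 = 0.03069.

0.031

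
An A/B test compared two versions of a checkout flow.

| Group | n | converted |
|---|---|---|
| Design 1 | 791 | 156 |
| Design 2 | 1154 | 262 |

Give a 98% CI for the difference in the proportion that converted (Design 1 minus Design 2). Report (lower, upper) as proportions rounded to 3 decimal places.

(-0.073, 0.014)

p̂₁ = 156/791 = 0.1972 and p̂₂ = 262/1154 = 0.2270.
SE₁ = √(p̂₁(1−p̂₁)/n₁) = √(0.1972·0.8028/791) = 0.01415; SE₂ = √(0.2270·0.7730/1154) = 0.01233.
Independent samples: SE of the difference = √(SE₁² + SE₂²) = √(0.0002002225 + 0.0001520289) = 0.01877.
z* for 98% confidence is 2.326, so the margin of error is 2.326 × 0.01877 = 0.04366.
Point estimate p̂₁ − p̂₂ = 0.1972 − 0.2270 = -0.0298.
-0.0298 ± 0.04366 → (-0.073, 0.014).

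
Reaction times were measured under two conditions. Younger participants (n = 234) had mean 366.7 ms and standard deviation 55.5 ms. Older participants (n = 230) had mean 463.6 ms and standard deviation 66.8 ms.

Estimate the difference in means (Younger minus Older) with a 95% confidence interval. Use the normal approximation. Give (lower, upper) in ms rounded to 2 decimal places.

(-108.08, -85.72)

SE₁ = s₁/√n₁ = 55.5/√234 = 3.6281; SE₂ = 66.8/√230 = 4.4047.
Independent samples, unequal variances: SE_diff = √(SE₁² + SE₂²) = √(13.16310961 + 19.40138209) = 5.7065.
z* = 1.960, so margin of error = 1.960 × 5.7065 = 11.1847.
Difference in means = 366.7 − 463.6 = -96.9000.
-96.9000 ± 11.1847 → (-108.08, -85.72).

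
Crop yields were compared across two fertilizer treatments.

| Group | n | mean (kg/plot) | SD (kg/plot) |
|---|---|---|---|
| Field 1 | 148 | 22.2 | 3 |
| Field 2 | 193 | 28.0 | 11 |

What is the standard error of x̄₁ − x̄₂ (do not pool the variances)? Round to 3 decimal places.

0.829

Per-group SEs: s₁/√n₁ = 3/√148 = 0.2466, s₂/√n₂ = 11/√193 = 0.7918.
Unpooled SE of the difference: √(0.06081156 + 0.62694724) = 0.8293.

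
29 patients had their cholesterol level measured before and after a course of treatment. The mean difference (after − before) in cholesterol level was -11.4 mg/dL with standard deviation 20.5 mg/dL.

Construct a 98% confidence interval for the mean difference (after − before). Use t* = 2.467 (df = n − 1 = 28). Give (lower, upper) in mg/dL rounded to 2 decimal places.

This is a matched-pairs design, so SE = s_d/√n = 20.5/√29 = 3.8068.
Margin = 2.467 × 3.8068 = 9.3914; the interval is -11.4 ± 9.3914 = (-20.79, -2.01).

(-20.79, -2.01)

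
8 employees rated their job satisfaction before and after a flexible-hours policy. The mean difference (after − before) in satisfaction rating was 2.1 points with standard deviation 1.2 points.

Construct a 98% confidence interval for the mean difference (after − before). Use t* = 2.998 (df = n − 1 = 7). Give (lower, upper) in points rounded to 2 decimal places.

This is a matched-pairs design, so SE = s_d/√n = 1.2/√8 = 0.4243.
Margin = 2.998 × 0.4243 = 1.2721; the interval is 2.1 ± 1.2721 = (0.83, 3.37).

(0.83, 3.37)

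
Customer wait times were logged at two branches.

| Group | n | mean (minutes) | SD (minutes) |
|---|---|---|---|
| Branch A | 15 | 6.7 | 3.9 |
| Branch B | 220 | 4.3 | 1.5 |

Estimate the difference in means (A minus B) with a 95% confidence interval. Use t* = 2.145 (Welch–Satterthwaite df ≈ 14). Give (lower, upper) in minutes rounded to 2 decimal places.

SE₁ = s₁/√n₁ = 3.9/√15 = 1.0070; SE₂ = 1.5/√220 = 0.1011.
Independent samples, unequal variances: SE_diff = √(SE₁² + SE₂²) = √(1.014049 + 0.01022121) = 1.0121.
t* = 2.145, so margin of error = 2.145 × 1.0121 = 2.1710.
Difference in means = 6.7 − 4.3 = 2.4000.
2.4000 ± 2.1710 → (0.23, 4.57).

(0.23, 4.57)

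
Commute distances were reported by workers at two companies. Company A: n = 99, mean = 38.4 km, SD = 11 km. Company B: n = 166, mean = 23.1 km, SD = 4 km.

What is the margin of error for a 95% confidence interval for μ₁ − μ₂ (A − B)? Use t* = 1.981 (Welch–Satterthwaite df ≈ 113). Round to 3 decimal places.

2.275

Standard errors of each mean: 11/√99 = 1.1055 and 4/√166 = 0.3105.
SE(x̄₁ − x̄₂) = √(1.1055² + 0.3105²) = 1.1483 for independent samples with unequal variances.
With t* = 1.981, the margin is 1.981 × 1.1483 = 2.2748.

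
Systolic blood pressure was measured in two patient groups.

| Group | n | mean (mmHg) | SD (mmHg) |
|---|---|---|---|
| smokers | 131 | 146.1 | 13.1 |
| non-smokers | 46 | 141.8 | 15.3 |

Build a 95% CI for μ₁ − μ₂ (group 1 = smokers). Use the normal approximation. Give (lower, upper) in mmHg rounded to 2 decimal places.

(-0.66, 9.26)

Per-group SEs: s₁/√n₁ = 13.1/√131 = 1.1446, s₂/√n₂ = 15.3/√46 = 2.2559.
Unpooled SE of the difference: √(1.31010916 + 5.08908481) = 2.5297.
Margin of error = z* · SE = 1.960 × 2.5297 = 4.9582.
x̄₁ − x̄₂ = 146.1 − 141.8 = 4.3000.
CI: 4.3000 ± 4.9582 = (-0.66, 9.26).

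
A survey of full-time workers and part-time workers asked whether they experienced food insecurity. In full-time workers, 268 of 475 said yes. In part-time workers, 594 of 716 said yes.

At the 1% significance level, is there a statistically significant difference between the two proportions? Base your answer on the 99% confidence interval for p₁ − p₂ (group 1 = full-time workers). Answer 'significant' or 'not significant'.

significant

First, p̂₁ = 268/475 = 0.5642; p̂₂ = 594/716 = 0.8296.
The two standard errors are √(0.5642×0.4358/475) = 0.02275 and √(0.8296×0.1704/716) = 0.01405.
Because the samples are independent, SE_diff = √(0.02275² + 0.01405²) = 0.02674.
Using z* = 2.576 for 99%, ME = 2.576 × 0.02674 = 0.06888.
p̂₁ − p̂₂ = -0.2654; interval -0.2654 ± 0.06888 gives (-0.33428, -0.19652).
The interval (-0.33428, -0.19652) does not contain 0, so the difference is significant.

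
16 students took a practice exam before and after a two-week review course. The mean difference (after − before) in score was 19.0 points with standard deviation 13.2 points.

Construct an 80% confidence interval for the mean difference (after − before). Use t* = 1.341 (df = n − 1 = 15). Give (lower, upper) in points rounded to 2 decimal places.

(14.57, 23.43)

Paired design: SE = s_d/√n = 13.2/√16 = 3.3000.
t* = 1.341; margin of error = 1.341 × 3.3000 = 4.4253.
19.0 ± 4.4253 → (14.57, 23.43).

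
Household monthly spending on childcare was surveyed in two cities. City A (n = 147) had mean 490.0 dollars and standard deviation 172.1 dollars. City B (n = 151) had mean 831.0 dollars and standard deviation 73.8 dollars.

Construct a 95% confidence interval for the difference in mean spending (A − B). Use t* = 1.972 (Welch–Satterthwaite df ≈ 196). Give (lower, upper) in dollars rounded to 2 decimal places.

(-371.39, -310.61)

Standard errors of each mean: 172.1/√147 = 14.1946 and 73.8/√151 = 6.0058.
SE(x̄₁ − x̄₂) = √(14.1946² + 6.0058²) = 15.4129 for independent samples with unequal variances.
With t* = 1.972, the margin is 1.972 × 15.4129 = 30.3942.
x̄₁ − x̄₂ = 490.0 − 831.0 = -341.0000; the interval is -341.0000 ± 30.3942 = (-371.39, -310.61).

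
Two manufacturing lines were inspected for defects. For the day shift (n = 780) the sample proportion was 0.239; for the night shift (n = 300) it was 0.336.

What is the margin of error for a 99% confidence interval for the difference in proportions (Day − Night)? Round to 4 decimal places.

Each SE is √(p̂(1−p̂)/n): √(0.2390·0.7610/780) = 0.01527 and √(0.3360·0.6640/300) = 0.02727.
SE(p̂₁ − p̂₂) = √(SE₁² + SE₂²) = √(0.0002331729 + 0.0007436529) = 0.03125, since the two samples are independent.
At 99% confidence z* = 2.576; margin = 2.576 × 0.03125 = 0.08050.

0.0805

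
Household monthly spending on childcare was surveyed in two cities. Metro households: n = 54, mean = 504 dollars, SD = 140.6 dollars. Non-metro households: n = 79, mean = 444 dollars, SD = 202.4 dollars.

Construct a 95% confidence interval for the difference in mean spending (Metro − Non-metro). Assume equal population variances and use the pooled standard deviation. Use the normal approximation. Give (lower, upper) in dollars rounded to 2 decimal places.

Pooled variance s_p² = [53·140.6² + 78·202.4²] / (54+79−2) = 32389.7127, so s_p = 179.9714.
SE_diff = s_p·√(1/n₁ + 1/n₂) = 179.9714·√(1/54 + 1/79) = 31.7774.
z* = 1.960; margin = 1.960 × 31.7774 = 62.2837.
Difference = 504 − 444 = 60.0000.
60.0000 ± 62.2837 → (-2.28, 122.28).

(-2.28, 122.28)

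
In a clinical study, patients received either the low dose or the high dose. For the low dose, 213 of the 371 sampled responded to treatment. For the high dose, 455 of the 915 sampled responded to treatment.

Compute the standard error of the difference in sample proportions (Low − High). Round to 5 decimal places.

Sample proportions: 213/371 = 0.5741, 455/915 = 0.4973.
Each SE is √(p̂(1−p̂)/n): √(0.5741·0.4259/371) = 0.02567 and √(0.4973·0.5027/915) = 0.01653.
SE(p̂₁ − p̂₂) = √(SE₁² + SE₂²) = √(0.0006589489 + 0.0002732409) = 0.03053, since the two samples are independent.

0.03053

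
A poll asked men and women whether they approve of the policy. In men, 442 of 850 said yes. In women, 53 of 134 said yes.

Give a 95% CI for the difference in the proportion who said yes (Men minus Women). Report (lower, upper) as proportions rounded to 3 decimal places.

(0.035, 0.214)

p̂₁ = 442/850 = 0.5200 and p̂₂ = 53/134 = 0.3955.
SE₁ = √(p̂₁(1−p̂₁)/n₁) = √(0.5200·0.4800/850) = 0.01714; SE₂ = √(0.3955·0.6045/134) = 0.04224.
Independent samples: SE of the difference = √(SE₁² + SE₂²) = √(0.0002937796 + 0.0017842176) = 0.04559.
z* for 95% confidence is 1.960, so the margin of error is 1.960 × 0.04559 = 0.08936.
Point estimate p̂₁ − p̂₂ = 0.5200 − 0.3955 = 0.1245.
0.1245 ± 0.08936 → (0.035, 0.214).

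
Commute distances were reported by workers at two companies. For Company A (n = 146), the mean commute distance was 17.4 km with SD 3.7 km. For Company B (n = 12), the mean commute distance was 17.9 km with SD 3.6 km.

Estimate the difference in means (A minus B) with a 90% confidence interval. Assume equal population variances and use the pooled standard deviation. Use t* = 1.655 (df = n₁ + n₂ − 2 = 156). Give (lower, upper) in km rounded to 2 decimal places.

(-2.34, 1.34)

s_p = √[((n₁−1)s₁² + (n₂−1)s₂²)/(n₁+n₂−2)] = √[(145·3.7² + 11·3.6²)/156] = 3.6930.
SE = 3.6930·√(1/146 + 1/12) = 1.1090.
With t* = 1.655, margin = 1.655 × 1.1090 = 1.8354.
x̄₁ − x̄₂ = 17.4 − 17.9 = -0.5000; interval -0.5000 ± 1.8354 = (-2.34, 1.34).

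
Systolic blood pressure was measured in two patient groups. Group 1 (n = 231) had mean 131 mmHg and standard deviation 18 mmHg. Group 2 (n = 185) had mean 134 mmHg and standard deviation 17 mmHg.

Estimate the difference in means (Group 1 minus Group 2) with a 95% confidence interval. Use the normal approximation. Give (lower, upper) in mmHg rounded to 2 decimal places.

(-6.37, 0.37)

Standard errors of each mean: 18/√231 = 1.1843 and 17/√185 = 1.2499.
SE(x̄₁ − x̄₂) = √(1.1843² + 1.2499²) = 1.7219 for independent samples with unequal variances.
With z* = 1.960, the margin is 1.960 × 1.7219 = 3.3749.
x̄₁ − x̄₂ = 131 − 134 = -3.0000; the interval is -3.0000 ± 3.3749 = (-6.37, 0.37).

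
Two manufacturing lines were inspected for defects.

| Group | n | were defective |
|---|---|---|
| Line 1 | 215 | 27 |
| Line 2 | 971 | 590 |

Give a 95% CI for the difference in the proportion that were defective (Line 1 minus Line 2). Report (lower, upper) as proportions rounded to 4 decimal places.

Sample proportions: 27/215 = 0.1256, 590/971 = 0.6076.
Each SE is √(p̂(1−p̂)/n): √(0.1256·0.8744/215) = 0.02260 and √(0.6076·0.3924/971) = 0.01567.
SE(p̂₁ − p̂₂) = √(SE₁² + SE₂²) = √(0.00051076 + 0.0002455489) = 0.02750, since the two samples are independent.
At 95% confidence z* = 1.960; margin = 1.960 × 0.02750 = 0.05390.
The difference is 0.1256 − 0.6076 = -0.4820, so the interval is -0.4820 ± 0.05390 = (-0.5359, -0.4281).

(-0.5359, -0.4281)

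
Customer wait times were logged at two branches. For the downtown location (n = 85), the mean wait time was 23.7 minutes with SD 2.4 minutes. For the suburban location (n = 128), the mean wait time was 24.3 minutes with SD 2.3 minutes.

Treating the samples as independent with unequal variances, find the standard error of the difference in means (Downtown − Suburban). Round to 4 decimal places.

0.3303

Standard errors of each mean: 2.4/√85 = 0.2603 and 2.3/√128 = 0.2033.
SE(x̄₁ − x̄₂) = √(0.2603² + 0.2033²) = 0.3303 for independent samples with unequal variances.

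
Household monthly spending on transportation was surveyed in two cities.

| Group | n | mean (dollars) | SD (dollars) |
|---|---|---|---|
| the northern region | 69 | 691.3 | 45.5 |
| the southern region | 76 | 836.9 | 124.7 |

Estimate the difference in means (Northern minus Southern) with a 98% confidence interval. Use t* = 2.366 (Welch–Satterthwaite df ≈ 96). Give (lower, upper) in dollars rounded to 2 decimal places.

(-181.84, -109.36)

SE₁ = s₁/√n₁ = 45.5/√69 = 5.4776; SE₂ = 124.7/√76 = 14.3041.
Independent samples, unequal variances: SE_diff = √(SE₁² + SE₂²) = √(30.00410176 + 204.60727681) = 15.3170.
t* = 2.366, so margin of error = 2.366 × 15.3170 = 36.2400.
Difference in means = 691.3 − 836.9 = -145.6000.
-145.6000 ± 36.2400 → (-181.84, -109.36).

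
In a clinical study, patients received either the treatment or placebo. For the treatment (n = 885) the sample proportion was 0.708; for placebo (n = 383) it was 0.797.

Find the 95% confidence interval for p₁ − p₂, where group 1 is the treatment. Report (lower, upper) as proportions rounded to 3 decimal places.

Each SE is √(p̂(1−p̂)/n): √(0.7080·0.2920/885) = 0.01528 and √(0.7970·0.2030/383) = 0.02055.
SE(p̂₁ − p̂₂) = √(SE₁² + SE₂²) = √(0.0002334784 + 0.0004223025) = 0.02561, since the two samples are independent.
At 95% confidence z* = 1.960; margin = 1.960 × 0.02561 = 0.05020.
The difference is 0.7080 − 0.7970 = -0.0890, so the interval is -0.0890 ± 0.05020 = (-0.139, -0.039).

(-0.139, -0.039)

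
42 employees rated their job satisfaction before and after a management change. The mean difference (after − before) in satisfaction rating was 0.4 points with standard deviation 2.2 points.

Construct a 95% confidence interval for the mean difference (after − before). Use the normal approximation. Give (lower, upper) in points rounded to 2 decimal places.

This is a matched-pairs design, so SE = s_d/√n = 2.2/√42 = 0.3395.
Margin = 1.960 × 0.3395 = 0.6654; the interval is 0.4 ± 0.6654 = (-0.27, 1.07).

(-0.27, 1.07)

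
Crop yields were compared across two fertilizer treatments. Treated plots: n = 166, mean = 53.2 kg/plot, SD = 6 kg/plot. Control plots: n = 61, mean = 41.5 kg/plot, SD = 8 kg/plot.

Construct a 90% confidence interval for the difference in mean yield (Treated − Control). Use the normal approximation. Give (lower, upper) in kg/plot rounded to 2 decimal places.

(9.85, 13.55)

Standard errors of each mean: 6/√166 = 0.4657 and 8/√61 = 1.0243.
SE(x̄₁ − x̄₂) = √(0.4657² + 1.0243²) = 1.1252 for independent samples with unequal variances.
With z* = 1.645, the margin is 1.645 × 1.1252 = 1.8510.
x̄₁ − x̄₂ = 53.2 − 41.5 = 11.7000; the interval is 11.7000 ± 1.8510 = (9.85, 13.55).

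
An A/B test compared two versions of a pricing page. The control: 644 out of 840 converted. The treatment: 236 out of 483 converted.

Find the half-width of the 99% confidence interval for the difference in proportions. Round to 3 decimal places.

First, p̂₁ = 644/840 = 0.7667; p̂₂ = 236/483 = 0.4886.
The two standard errors are √(0.7667×0.2333/840) = 0.01459 and √(0.4886×0.5114/483) = 0.02274.
Because the samples are independent, SE_diff = √(0.01459² + 0.02274²) = 0.02702.
Using z* = 2.576 for 99%, ME = 2.576 × 0.02702 = 0.06960.

0.070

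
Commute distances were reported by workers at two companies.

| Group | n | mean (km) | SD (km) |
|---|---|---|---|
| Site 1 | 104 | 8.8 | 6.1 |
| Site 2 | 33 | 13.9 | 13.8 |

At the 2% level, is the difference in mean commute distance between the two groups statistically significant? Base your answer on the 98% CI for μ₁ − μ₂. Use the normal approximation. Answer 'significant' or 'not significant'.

not significant

Per-group SEs: s₁/√n₁ = 6.1/√104 = 0.5982, s₂/√n₂ = 13.8/√33 = 2.4023.
Unpooled SE of the difference: √(0.35784324 + 5.77104529) = 2.4757.
Margin of error = z* · SE = 2.326 × 2.4757 = 5.7585.
x̄₁ − x̄₂ = 8.8 − 13.9 = -5.1000.
CI: -5.1000 ± 5.7585 = (-10.8585, 0.6585).
The interval (-10.8585, 0.6585) contains 0, so the difference is not significant.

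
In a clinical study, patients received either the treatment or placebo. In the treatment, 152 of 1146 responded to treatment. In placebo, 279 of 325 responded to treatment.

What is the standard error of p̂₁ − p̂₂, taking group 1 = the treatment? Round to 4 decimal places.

Sample proportions: 152/1146 = 0.1326, 279/325 = 0.8585.
Each SE is √(p̂(1−p̂)/n): √(0.1326·0.8674/1146) = 0.01002 and √(0.8585·0.1415/325) = 0.01933.
SE(p̂₁ − p̂₂) = √(SE₁² + SE₂²) = √(0.0001004004 + 0.0003736489) = 0.02177, since the two samples are independent.

0.0218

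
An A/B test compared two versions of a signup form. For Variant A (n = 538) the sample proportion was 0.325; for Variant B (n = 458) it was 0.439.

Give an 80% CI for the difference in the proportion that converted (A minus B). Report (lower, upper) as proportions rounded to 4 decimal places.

The two standard errors are √(0.3250×0.6750/538) = 0.02019 and √(0.4390×0.5610/458) = 0.02319.
Because the samples are independent, SE_diff = √(0.02019² + 0.02319²) = 0.03075.
Using z* = 1.282 for 80%, ME = 1.282 × 0.03075 = 0.03942.
p̂₁ − p̂₂ = -0.1140; interval -0.1140 ± 0.03942 gives (-0.1534, -0.0746).

(-0.1534, -0.0746)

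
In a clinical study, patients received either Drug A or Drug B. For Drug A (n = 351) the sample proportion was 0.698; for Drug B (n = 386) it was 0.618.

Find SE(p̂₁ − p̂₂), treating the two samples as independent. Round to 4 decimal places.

0.0348

Each SE is √(p̂(1−p̂)/n): √(0.6980·0.3020/351) = 0.02451 and √(0.6180·0.3820/386) = 0.02473.
SE(p̂₁ − p̂₂) = √(SE₁² + SE₂²) = √(0.0006007401 + 0.0006115729) = 0.03482, since the two samples are independent.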